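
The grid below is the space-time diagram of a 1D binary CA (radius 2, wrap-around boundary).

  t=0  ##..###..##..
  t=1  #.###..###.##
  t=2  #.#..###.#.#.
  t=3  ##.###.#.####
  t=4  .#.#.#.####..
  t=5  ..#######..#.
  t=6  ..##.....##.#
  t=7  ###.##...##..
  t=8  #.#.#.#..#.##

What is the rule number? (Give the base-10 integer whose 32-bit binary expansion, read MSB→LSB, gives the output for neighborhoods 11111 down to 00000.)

602779584

  [31] ##### => .  t=3,i=11
  [30] ####. => .  t=3,i=0
  [29] ###.# => #  t=1,i=0
  [28] ###.. => .  t=0,i=6
  [27] ##.## => .  t=1,i=1
  [26] ##.#. => .  t=2,i=8
  [25] ##..# => #  t=0,i=2
  [24] ##... => #  t=4,i=11
  [23] #.### => #  t=1,i=2
  [22] #.##. => #  t=7,i=4
  [21] #.#.# => #  t=2,i=0
  [20] #.#.. => .  t=2,i=2
  [19] #..## => #  t=0,i=3
  [18] #..#. => #  t=5,i=10
  [17] #...# => .  t=4,i=12
  [16] #.... => #  t=6,i=5
  [15] .#### => #  t=3,i=10
  [14] .###. => .  t=0,i=5
  [13] .##.# => #  t=6,i=10
  [12] .##.. => .  t=0,i=1
  [11] .#.## => #  t=3,i=8
  [10] .#.#. => #  t=2,i=1
  [9] .#..# => #  t=2,i=3
  [8] .#... => #  t=5,i=12
  [7] ..### => #  t=0,i=4
  [6] ..##. => #  t=0,i=0
  [5] ..#.# => .  t=4,i=1
  [4] ..#.. => .  t=5,i=11
  [3] ...## => .  t=5,i=1
  [2] ...#. => .  t=4,i=0
  [1] ....# => .  t=6,i=7
  [0] ..... => .  t=6,i=6
  bits 00100011111011011010111111000000 = 602779584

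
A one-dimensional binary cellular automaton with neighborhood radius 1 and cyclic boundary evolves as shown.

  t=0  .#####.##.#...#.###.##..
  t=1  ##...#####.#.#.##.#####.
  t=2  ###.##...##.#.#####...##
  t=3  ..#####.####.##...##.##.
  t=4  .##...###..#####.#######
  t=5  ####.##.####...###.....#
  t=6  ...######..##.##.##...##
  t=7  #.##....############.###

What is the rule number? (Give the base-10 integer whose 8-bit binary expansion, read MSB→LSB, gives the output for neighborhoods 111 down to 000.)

122

  nb ###: next=.  (t=0,i=2, bit7=0)
  nb ##.: next=#  (t=0,i=5, bit6=1)
  nb #.#: next=#  (t=0,i=6, bit5=1)
  nb #..: next=#  (t=0,i=11, bit4=1)
  nb .##: next=#  (t=0,i=1, bit3=1)
  nb .#.: next=.  (t=0,i=10, bit2=0)
  nb ..#: next=#  (t=0,i=0, bit1=1)
  nb ...: next=.  (t=0,i=12, bit0=0)
  bits 01111010 = 122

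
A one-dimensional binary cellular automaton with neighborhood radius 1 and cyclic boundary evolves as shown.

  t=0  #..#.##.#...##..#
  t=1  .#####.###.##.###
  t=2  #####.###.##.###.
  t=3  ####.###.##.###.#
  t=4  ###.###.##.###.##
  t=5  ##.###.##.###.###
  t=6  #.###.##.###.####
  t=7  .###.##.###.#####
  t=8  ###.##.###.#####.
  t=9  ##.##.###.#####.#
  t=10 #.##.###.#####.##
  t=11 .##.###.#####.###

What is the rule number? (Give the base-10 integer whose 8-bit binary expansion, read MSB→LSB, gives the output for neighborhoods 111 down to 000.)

190

  ### -> #   bit 7 = 1  t=1,i=2
  ##. -> .   bit 6 = 0  t=0,i=0
  #.# -> #   bit 5 = 1  t=0,i=4
  #.. -> #   bit 4 = 1  t=0,i=1
  .## -> #   bit 3 = 1  t=0,i=5
  .#. -> #   bit 2 = 1  t=0,i=3
  ..# -> #   bit 1 = 1  t=0,i=2
  ... -> .   bit 0 = 0  t=0,i=10
  bits 10111110 = 190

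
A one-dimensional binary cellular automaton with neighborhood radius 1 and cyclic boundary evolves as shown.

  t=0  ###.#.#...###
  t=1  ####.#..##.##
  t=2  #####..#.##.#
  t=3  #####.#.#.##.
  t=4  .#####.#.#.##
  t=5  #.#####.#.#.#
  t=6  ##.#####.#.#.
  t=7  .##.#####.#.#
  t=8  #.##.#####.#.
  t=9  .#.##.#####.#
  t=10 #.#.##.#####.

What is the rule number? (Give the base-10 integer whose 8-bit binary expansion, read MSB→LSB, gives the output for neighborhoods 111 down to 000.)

  ###|#  b7=1 t=0,i=0
  ##.|#  b6=1 t=0,i=2
  #.#|#  b5=1 t=0,i=3
  #..|.  b4=0 t=0,i=7
  .##|.  b3=0 t=0,i=10
  .#.|.  b2=0 t=0,i=4
  ..#|#  b1=1 t=0,i=9
  ...|#  b0=1 t=0,i=8
  bits 11100011 = 227

227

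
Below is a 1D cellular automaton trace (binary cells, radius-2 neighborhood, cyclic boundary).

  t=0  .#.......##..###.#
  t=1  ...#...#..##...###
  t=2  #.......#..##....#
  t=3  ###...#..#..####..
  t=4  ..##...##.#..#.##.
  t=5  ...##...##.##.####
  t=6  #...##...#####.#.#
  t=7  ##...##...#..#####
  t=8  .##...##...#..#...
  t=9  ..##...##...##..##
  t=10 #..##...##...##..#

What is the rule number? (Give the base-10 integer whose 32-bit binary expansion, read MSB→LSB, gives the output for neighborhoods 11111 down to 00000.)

  #####|.  b31=0 t=6,i=11
  ####.|.  b30=0 t=3,i=14
  ###.#|#  b29=1 t=0,i=15
  ###..|#  b28=1 t=1,i=17
  ##.##|#  b27=1 t=5,i=10
  ##.#.|#  b26=1 t=0,i=16
  ##..#|#  b25=1 t=0,i=11
  ##...|#  b24=1 t=1,i=0
  #.###|.  b23=0 t=5,i=14
  #.##.|#  b22=1 t=4,i=15
  #.#.#|#  b21=1 t=0,i=17
  #.#..|.  b20=0 t=0,i=1
  #..##|.  b19=0 t=0,i=12
  #..#.|#  b18=1 t=3,i=8
  #...#|.  b17=0 t=1,i=1
  #....|#  b16=1 t=0,i=3
  .####|#  b15=1 t=3,i=13
  .###.|.  b14=0 t=0,i=14
  .##.#|#  b13=1 t=4,i=8
  .##..|#  b12=1 t=0,i=10
  .#.##|#  b11=1 t=4,i=14
  .#.#.|.  b10=0 t=0,i=0
  .#..#|#  b9=1 t=1,i=8
  .#...|.  b8=0 t=0,i=2
  ..###|.  b7=0 t=0,i=13
  ..##.|.  b6=0 t=0,i=9
  ..#.#|.  b5=0 t=4,i=13
  ..#..|.  b4=0 t=1,i=3
  ...##|.  b3=0 t=0,i=8
  ...#.|.  b2=0 t=1,i=2
  ....#|#  b1=1 t=0,i=7
  .....|.  b0=0 t=0,i=4
  bits 00111111011001011011101000000010 = 1063631362

1063631362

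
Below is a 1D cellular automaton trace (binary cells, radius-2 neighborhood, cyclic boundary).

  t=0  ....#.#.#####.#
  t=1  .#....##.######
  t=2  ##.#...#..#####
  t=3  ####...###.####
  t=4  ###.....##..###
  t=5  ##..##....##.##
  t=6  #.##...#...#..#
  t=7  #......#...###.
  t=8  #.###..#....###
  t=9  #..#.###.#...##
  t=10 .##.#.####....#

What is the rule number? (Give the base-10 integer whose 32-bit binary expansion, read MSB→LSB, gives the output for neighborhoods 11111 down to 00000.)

  ##### -> #   bit 31 = 1  t=0,i=10
  ####. -> #   bit 30 = 1  t=0,i=11
  ###.# -> #   bit 29 = 1  t=0,i=12
  ###.. -> .   bit 28 = 0  t=3,i=3
  ##.## -> .   bit 27 = 0  t=1,i=8
  ##.#. -> #   bit 26 = 1  t=0,i=13
  ##..# -> #   bit 25 = 1  t=4,i=10
  ##... -> .   bit 24 = 0  t=3,i=4
  #.### -> .   bit 23 = 0  t=0,i=8
  #.##. -> .   bit 22 = 0  t=6,i=2
  #.#.# -> #   bit 21 = 1  t=0,i=6
  #.#.. -> #   bit 20 = 1  t=0,i=14
  #..## -> #   bit 19 = 1  t=2,i=9
  #..#. -> #   bit 18 = 1  t=8,i=6
  #...# -> .   bit 17 = 0  t=2,i=5
  #.... -> #   bit 16 = 1  t=0,i=1
  .#### -> #   bit 15 = 1  t=0,i=9
  .###. -> #   bit 14 = 1  t=3,i=8
  .##.# -> #   bit 13 = 1  t=1,i=7
  .##.. -> .   bit 12 = 0  t=4,i=9
  .#.## -> #   bit 11 = 1  t=0,i=7
  .#.#. -> .   bit 10 = 0  t=0,i=5
  .#..# -> #   bit 9 = 1  t=2,i=8
  .#... -> .   bit 8 = 0  t=0,i=0
  ..### -> .   bit 7 = 0  t=2,i=10
  ..##. -> .   bit 6 = 0  t=1,i=6
  ..#.# -> .   bit 5 = 0  t=0,i=4
  ..#.. -> #   bit 4 = 1  t=2,i=7
  ...## -> .   bit 3 = 0  t=1,i=5
  ...#. -> .   bit 2 = 0  t=0,i=3
  ....# -> .   bit 1 = 0  t=0,i=2
  ..... -> #   bit 0 = 1  t=4,i=5
  bits 11100110001111011110101000010001 = 3862817297

3862817297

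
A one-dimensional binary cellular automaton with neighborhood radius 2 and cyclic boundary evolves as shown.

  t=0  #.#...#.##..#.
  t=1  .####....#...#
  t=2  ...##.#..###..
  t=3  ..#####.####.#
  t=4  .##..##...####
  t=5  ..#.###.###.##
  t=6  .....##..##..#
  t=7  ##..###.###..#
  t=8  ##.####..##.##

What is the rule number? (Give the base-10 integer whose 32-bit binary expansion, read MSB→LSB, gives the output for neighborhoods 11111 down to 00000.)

  ##### -> .   bit 31 = 0  t=3,i=4
  ####. -> #   bit 30 = 1  t=1,i=3
  ###.# -> #   bit 29 = 1  t=3,i=6
  ###.. -> #   bit 28 = 1  t=1,i=4
  ##.## -> .   bit 27 = 0  t=3,i=7
  ##.#. -> #   bit 26 = 1  t=2,i=5
  ##..# -> .   bit 25 = 0  t=0,i=10
  ##... -> .   bit 24 = 0  t=1,i=5
  #.### -> .   bit 23 = 0  t=1,i=1
  #.##. -> .   bit 22 = 0  t=0,i=8
  #.#.# -> .   bit 21 = 0  t=0,i=0
  #.#.. -> #   bit 20 = 1  t=0,i=2
  #..## -> #   bit 19 = 1  t=2,i=8
  #..#. -> .   bit 18 = 0  t=0,i=11
  #...# -> #   bit 17 = 1  t=0,i=4
  #.... -> #   bit 16 = 1  t=1,i=6
  .#### -> .   bit 15 = 0  t=1,i=2
  .###. -> #   bit 14 = 1  t=2,i=10
  .##.# -> #   bit 13 = 1  t=2,i=4
  .##.. -> #   bit 12 = 1  t=0,i=9
  .#.## -> .   bit 11 = 0  t=0,i=7
  .#.#. -> #   bit 10 = 1  t=0,i=1
  .#..# -> .   bit 9 = 0  t=2,i=7
  .#... -> #   bit 8 = 1  t=0,i=3
  ..### -> #   bit 7 = 1  t=2,i=9
  ..##. -> #   bit 6 = 1  t=2,i=3
  ..#.# -> .   bit 5 = 0  t=0,i=6
  ..#.. -> #   bit 4 = 1  t=1,i=9
  ...## -> #   bit 3 = 1  t=2,i=2
  ...#. -> .   bit 2 = 0  t=0,i=5
  ....# -> .   bit 1 = 0  t=1,i=7
  ..... -> .   bit 0 = 0  t=2,i=0
  bits 01110100000110110111010111011000 = 1947956696

1947956696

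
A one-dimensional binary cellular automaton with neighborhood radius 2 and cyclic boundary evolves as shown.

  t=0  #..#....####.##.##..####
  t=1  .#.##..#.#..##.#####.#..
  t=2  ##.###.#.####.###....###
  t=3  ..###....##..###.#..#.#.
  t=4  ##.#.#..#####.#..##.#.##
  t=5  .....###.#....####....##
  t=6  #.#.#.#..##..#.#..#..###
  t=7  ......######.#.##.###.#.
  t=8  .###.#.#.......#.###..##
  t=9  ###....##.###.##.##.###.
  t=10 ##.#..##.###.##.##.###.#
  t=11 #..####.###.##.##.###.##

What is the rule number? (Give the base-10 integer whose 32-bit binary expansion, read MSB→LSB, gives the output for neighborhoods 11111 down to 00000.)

198890365

  [31] ##### => .  t=0,i=22
  [30] ####. => .  t=0,i=10
  [29] ###.# => .  t=0,i=11
  [28] ###.. => .  t=0,i=0
  [27] ##.## => #  t=0,i=12
  [26] ##.#. => .  t=1,i=20
  [25] ##..# => #  t=0,i=1
  [24] ##... => #  t=2,i=17
  [23] #.### => #  t=1,i=15
  [22] #.##. => #  t=0,i=13
  [21] #.#.# => .  t=2,i=7
  [20] #.#.. => #  t=1,i=9
  [19] #..## => #  t=0,i=19
  [18] #..#. => .  t=0,i=2
  [17] #...# => #  t=1,i=23
  [16] #.... => .  t=0,i=5
  [15] .#### => #  t=0,i=9
  [14] .###. => #  t=2,i=4
  [13] .##.# => .  t=0,i=14
  [12] .##.. => #  t=0,i=17
  [11] .#.## => .  t=1,i=2
  [10] .#.#. => .  t=1,i=8
  [9] .#..# => #  t=1,i=10
  [8] .#... => #  t=0,i=4
  [7] ..### => .  t=0,i=8
  [6] ..##. => #  t=1,i=12
  [5] ..#.# => #  t=1,i=1
  [4] ..#.. => #  t=0,i=3
  [3] ...## => #  t=0,i=7
  [2] ...#. => #  t=1,i=0
  [1] ....# => .  t=0,i=6
  [0] ..... => #  t=5,i=2
  bits 00001011110110101101001101111101 = 198890365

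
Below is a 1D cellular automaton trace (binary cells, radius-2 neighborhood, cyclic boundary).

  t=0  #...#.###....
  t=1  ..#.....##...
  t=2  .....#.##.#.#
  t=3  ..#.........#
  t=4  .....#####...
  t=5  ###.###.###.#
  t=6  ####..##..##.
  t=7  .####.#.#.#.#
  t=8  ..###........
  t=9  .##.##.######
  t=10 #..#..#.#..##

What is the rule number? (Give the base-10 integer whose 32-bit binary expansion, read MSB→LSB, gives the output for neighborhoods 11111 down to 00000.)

2064810185

  nb #####: next=.  (t=4,i=7, bit31=0)
  nb ####.: next=#  (t=4,i=8, bit30=1)
  nb ###.#: next=#  (t=5,i=2, bit29=1)
  nb ###..: next=#  (t=0,i=8, bit28=1)
  nb ##.##: next=#  (t=5,i=3, bit27=1)
  nb ##.#.: next=.  (t=2,i=9, bit26=0)
  nb ##..#: next=#  (t=6,i=4, bit25=1)
  nb ##...: next=#  (t=0,i=9, bit24=1)
  nb #.###: next=.  (t=0,i=6, bit23=0)
  nb #.##.: next=.  (t=2,i=7, bit22=0)
  nb #.#.#: next=.  (t=2,i=10, bit21=0)
  nb #.#..: next=#  (t=2,i=12, bit20=1)
  nb #..##: next=.  (t=6,i=5, bit19=0)
  nb #..#.: next=.  (t=3,i=1, bit18=0)
  nb #...#: next=#  (t=0,i=2, bit17=1)
  nb #....: next=.  (t=0,i=10, bit16=0)
  nb .####: next=#  (t=4,i=6, bit15=1)
  nb .###.: next=.  (t=0,i=7, bit14=0)
  nb .##.#: next=.  (t=2,i=8, bit13=0)
  nb .##..: next=.  (t=1,i=9, bit12=0)
  nb .#.##: next=.  (t=0,i=5, bit11=0)
  nb .#.#.: next=.  (t=2,i=11, bit10=0)
  nb .#..#: next=.  (t=3,i=0, bit9=0)
  nb .#...: next=.  (t=0,i=1, bit8=0)
  nb ..###: next=#  (t=4,i=5, bit7=1)
  nb ..##.: next=#  (t=1,i=8, bit6=1)
  nb ..#.#: next=.  (t=0,i=4, bit5=0)
  nb ..#..: next=.  (t=0,i=0, bit4=0)
  nb ...##: next=#  (t=1,i=7, bit3=1)
  nb ...#.: next=.  (t=0,i=3, bit2=0)
  nb ....#: next=.  (t=0,i=11, bit1=0)
  nb .....: next=#  (t=1,i=5, bit0=1)
  bits 01111011000100101000000011001001 = 2064810185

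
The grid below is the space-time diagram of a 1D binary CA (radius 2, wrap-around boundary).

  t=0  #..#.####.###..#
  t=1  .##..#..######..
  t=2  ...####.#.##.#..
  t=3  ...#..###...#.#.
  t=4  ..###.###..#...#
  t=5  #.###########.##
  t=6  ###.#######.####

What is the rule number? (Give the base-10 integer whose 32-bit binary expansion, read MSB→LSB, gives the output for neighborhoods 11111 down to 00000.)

3198436244

  nb #####: next=#  (t=1,i=10, bit31=1)
  nb ####.: next=.  (t=0,i=7, bit30=0)
  nb ###.#: next=#  (t=0,i=8, bit29=1)
  nb ###..: next=#  (t=0,i=12, bit28=1)
  nb ##.##: next=#  (t=0,i=9, bit27=1)
  nb ##.#.: next=#  (t=2,i=7, bit26=1)
  nb ##..#: next=#  (t=0,i=1, bit25=1)
  nb ##...: next=.  (t=1,i=14, bit24=0)
  nb #.###: next=#  (t=0,i=5, bit23=1)
  nb #.##.: next=.  (t=2,i=10, bit22=0)
  nb #.#.#: next=#  (t=2,i=8, bit21=1)
  nb #.#..: next=.  (t=2,i=13, bit20=0)
  nb #..##: next=.  (t=0,i=14, bit19=0)
  nb #..#.: next=#  (t=0,i=2, bit18=1)
  nb #...#: next=.  (t=1,i=15, bit17=0)
  nb #....: next=.  (t=2,i=15, bit16=0)
  nb .####: next=.  (t=0,i=6, bit15=0)
  nb .###.: next=#  (t=0,i=11, bit14=1)
  nb .##.#: next=.  (t=2,i=11, bit13=0)
  nb .##..: next=.  (t=0,i=0, bit12=0)
  nb .#.##: next=.  (t=0,i=4, bit11=0)
  nb .#.#.: next=.  (t=3,i=13, bit10=0)
  nb .#..#: next=#  (t=1,i=6, bit9=1)
  nb .#...: next=#  (t=2,i=14, bit8=1)
  nb ..###: next=#  (t=1,i=8, bit7=1)
  nb ..##.: next=.  (t=0,i=15, bit6=0)
  nb ..#.#: next=.  (t=0,i=3, bit5=0)
  nb ..#..: next=#  (t=1,i=5, bit4=1)
  nb ...##: next=.  (t=1,i=0, bit3=0)
  nb ...#.: next=#  (t=3,i=2, bit2=1)
  nb ....#: next=.  (t=2,i=1, bit1=0)
  nb .....: next=.  (t=2,i=0, bit0=0)
  bits 10111110101001000100001110010100 = 3198436244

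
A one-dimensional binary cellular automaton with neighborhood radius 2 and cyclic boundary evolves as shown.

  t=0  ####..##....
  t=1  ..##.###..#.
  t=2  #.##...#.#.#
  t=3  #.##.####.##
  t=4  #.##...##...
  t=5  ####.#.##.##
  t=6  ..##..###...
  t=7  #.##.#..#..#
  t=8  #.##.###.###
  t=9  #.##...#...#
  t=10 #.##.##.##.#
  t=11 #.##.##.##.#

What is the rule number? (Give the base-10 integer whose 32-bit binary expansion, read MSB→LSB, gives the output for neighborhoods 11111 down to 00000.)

  #####|.  b31=0 t=5,i=0
  ####.|#  b30=1 t=0,i=2
  ###.#|#  b29=1 t=3,i=0
  ###..|#  b28=1 t=0,i=3
  ##.##|.  b27=0 t=1,i=4
  ##.#.|.  b26=0 t=5,i=4
  ##..#|.  b25=0 t=0,i=4
  ##...|.  b24=0 t=0,i=8
  #.###|.  b23=0 t=1,i=5
  #.##.|#  b22=1 t=2,i=2
  #.#.#|.  b21=0 t=2,i=9
  #.#..|#  b20=1 t=7,i=5
  #..##|#  b19=1 t=0,i=5
  #..#.|#  b18=1 t=1,i=9
  #...#|#  b17=1 t=1,i=0
  #....|.  b16=0 t=0,i=9
  .####|.  b15=0 t=0,i=1
  .###.|.  b14=0 t=1,i=6
  .##.#|#  b13=1 t=1,i=3
  .##..|#  b12=1 t=0,i=7
  .#.##|#  b11=1 t=2,i=10
  .#.#.|#  b10=1 t=2,i=8
  .#..#|#  b9=1 t=7,i=6
  .#...|#  b8=1 t=1,i=11
  ..###|.  b7=0 t=0,i=0
  ..##.|#  b6=1 t=0,i=6
  ..#.#|#  b5=1 t=2,i=7
  ..#..|.  b4=0 t=1,i=10
  ...##|.  b3=0 t=0,i=11
  ...#.|#  b2=1 t=2,i=6
  ....#|#  b1=1 t=0,i=10
  .....|#  b0=1 t=6,i=11
  bits 01110000010111100011111101100111 = 1885224807

1885224807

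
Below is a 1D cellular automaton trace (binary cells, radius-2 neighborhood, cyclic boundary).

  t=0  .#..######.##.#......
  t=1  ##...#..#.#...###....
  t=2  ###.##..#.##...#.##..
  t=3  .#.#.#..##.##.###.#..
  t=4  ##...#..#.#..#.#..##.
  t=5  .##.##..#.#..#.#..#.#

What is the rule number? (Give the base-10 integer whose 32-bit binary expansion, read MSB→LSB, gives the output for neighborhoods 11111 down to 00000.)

  [31] ##### => .  t=0,i=6
  [30] ####. => #  t=0,i=8
  [29] ###.# => .  t=0,i=9
  [28] ###.. => .  t=1,i=16
  [27] ##.## => #  t=0,i=10
  [26] ##.#. => .  t=0,i=13
  [25] ##..# => .  t=2,i=6
  [24] ##... => #  t=1,i=2
  [23] #.### => .  t=3,i=14
  [22] #.##. => .  t=0,i=11
  [21] #.#.# => .  t=3,i=3
  [20] #.#.. => #  t=0,i=14
  [19] #..## => .  t=0,i=3
  [18] #..#. => .  t=1,i=7
  [17] #...# => .  t=1,i=3
  [16] #.... => #  t=0,i=16
  [15] .#### => #  t=0,i=5
  [14] .###. => #  t=1,i=15
  [13] .##.# => .  t=0,i=12
  [12] .##.. => #  t=1,i=1
  [11] .#.## => #  t=2,i=9
  [10] .#.#. => .  t=1,i=9
  [9] .#..# => .  t=0,i=2
  [8] .#... => #  t=0,i=15
  [7] ..### => .  t=0,i=4
  [6] ..##. => #  t=1,i=0
  [5] ..#.# => #  t=1,i=8
  [4] ..#.. => #  t=0,i=1
  [3] ...## => .  t=1,i=13
  [2] ...#. => #  t=0,i=0
  [1] ....# => .  t=0,i=20
  [0] ..... => .  t=0,i=17
  bits 01001001000100011101100101110100 = 1225906548

1225906548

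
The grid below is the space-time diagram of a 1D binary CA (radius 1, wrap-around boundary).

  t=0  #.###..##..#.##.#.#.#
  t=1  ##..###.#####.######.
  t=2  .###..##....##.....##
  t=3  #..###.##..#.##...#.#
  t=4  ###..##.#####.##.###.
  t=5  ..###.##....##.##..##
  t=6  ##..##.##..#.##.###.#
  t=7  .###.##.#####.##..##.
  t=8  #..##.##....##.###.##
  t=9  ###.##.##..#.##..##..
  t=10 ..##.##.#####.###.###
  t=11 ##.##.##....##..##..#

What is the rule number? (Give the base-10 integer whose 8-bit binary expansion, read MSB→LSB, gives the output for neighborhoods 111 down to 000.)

118

  nb ###: next=.  (t=0,i=3, bit7=0)
  nb ##.: next=#  (t=0,i=0, bit6=1)
  nb #.#: next=#  (t=0,i=1, bit5=1)
  nb #..: next=#  (t=0,i=5, bit4=1)
  nb .##: next=.  (t=0,i=2, bit3=0)
  nb .#.: next=#  (t=0,i=11, bit2=1)
  nb ..#: next=#  (t=0,i=6, bit1=1)
  nb ...: next=.  (t=2,i=9, bit0=0)
  bits 01110110 = 118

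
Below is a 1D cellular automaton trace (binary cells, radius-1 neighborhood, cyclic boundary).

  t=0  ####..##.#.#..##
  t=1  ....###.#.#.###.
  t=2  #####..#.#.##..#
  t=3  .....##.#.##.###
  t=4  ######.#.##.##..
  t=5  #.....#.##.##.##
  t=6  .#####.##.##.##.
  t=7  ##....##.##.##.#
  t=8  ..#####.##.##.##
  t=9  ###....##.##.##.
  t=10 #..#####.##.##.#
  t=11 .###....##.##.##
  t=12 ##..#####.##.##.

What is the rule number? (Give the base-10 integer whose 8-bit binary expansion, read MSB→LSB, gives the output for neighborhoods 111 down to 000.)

  nb ###: next=.  (t=0,i=0, bit7=0)
  nb ##.: next=.  (t=0,i=3, bit6=0)
  nb #.#: next=#  (t=0,i=8, bit5=1)
  nb #..: next=#  (t=0,i=4, bit4=1)
  nb .##: next=#  (t=0,i=6, bit3=1)
  nb .#.: next=.  (t=0,i=9, bit2=0)
  nb ..#: next=#  (t=0,i=5, bit1=1)
  nb ...: next=#  (t=1,i=0, bit0=1)
  bits 00111011 = 59

59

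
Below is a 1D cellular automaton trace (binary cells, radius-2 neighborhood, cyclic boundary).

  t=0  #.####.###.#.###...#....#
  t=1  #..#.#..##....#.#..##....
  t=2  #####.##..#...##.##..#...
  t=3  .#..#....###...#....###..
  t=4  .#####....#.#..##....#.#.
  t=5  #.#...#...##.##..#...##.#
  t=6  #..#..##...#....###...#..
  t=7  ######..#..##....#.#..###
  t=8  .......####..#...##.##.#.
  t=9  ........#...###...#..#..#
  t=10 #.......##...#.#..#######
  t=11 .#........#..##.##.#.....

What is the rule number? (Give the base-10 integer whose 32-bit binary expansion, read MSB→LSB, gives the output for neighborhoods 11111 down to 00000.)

554493744

  [31] ##### => .  t=2,i=2
  [30] ####. => .  t=0,i=4
  [29] ###.# => #  t=0,i=5
  [28] ###.. => .  t=0,i=15
  [27] ##.## => .  t=0,i=1
  [26] ##.#. => .  t=0,i=10
  [25] ##..# => .  t=2,i=8
  [24] ##... => #  t=0,i=16
  [23] #.### => .  t=0,i=2
  [22] #.##. => .  t=2,i=6
  [21] #.#.# => .  t=0,i=11
  [20] #.#.. => .  t=1,i=5
  [19] #..## => #  t=1,i=7
  [18] #..#. => #  t=1,i=2
  [17] #...# => .  t=0,i=17
  [16] #.... => .  t=0,i=21
  [15] .#### => #  t=0,i=3
  [14] .###. => #  t=0,i=8
  [13] .##.# => #  t=0,i=0
  [12] .##.. => .  t=1,i=9
  [11] .#.## => .  t=0,i=12
  [10] .#.#. => #  t=1,i=4
  [9] .#..# => #  t=1,i=1
  [8] .#... => #  t=0,i=20
  [7] ..### => .  t=2,i=0
  [6] ..##. => .  t=0,i=24
  [5] ..#.# => #  t=1,i=3
  [4] ..#.. => #  t=0,i=19
  [3] ...## => .  t=0,i=23
  [2] ...#. => .  t=0,i=18
  [1] ....# => .  t=0,i=22
  [0] ..... => .  t=8,i=1
  bits 00100001000011001110011100110000 = 554493744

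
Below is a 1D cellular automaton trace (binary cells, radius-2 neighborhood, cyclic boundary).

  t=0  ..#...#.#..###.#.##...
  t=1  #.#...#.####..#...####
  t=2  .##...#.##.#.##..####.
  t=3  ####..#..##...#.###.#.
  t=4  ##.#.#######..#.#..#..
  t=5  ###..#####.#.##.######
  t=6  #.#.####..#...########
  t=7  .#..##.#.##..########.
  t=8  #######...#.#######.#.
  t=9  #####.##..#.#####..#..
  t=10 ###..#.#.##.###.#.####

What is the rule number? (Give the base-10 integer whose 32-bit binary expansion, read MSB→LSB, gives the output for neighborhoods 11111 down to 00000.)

  [31] ##### => #  t=1,i=20
  [30] ####. => .  t=1,i=10
  [29] ###.# => .  t=0,i=13
  [28] ###.. => #  t=1,i=11
  [27] ##.## => #  t=5,i=15
  [26] ##.#. => #  t=0,i=14
  [25] ##..# => .  t=1,i=12
  [24] ##... => #  t=0,i=19
  [23] #.### => #  t=1,i=8
  [22] #.##. => .  t=0,i=17
  [21] #.#.# => .  t=0,i=15
  [20] #.#.. => #  t=0,i=8
  [19] #..## => #  t=0,i=10
  [18] #..#. => #  t=1,i=13
  [17] #...# => .  t=0,i=4
  [16] #.... => #  t=0,i=20
  [15] .#### => #  t=1,i=9
  [14] .###. => .  t=0,i=12
  [13] .##.# => #  t=2,i=9
  [12] .##.. => #  t=0,i=18
  [11] .#.## => .  t=0,i=16
  [10] .#.#. => .  t=0,i=7
  [9] .#..# => #  t=0,i=9
  [8] .#... => .  t=0,i=3
  [7] ..### => #  t=0,i=11
  [6] ..##. => #  t=2,i=1
  [5] ..#.# => #  t=0,i=6
  [4] ..#.. => #  t=0,i=2
  [3] ...## => #  t=1,i=17
  [2] ...#. => .  t=0,i=1
  [1] ....# => #  t=0,i=0
  [0] ..... => #  t=0,i=21
  bits 10011101100111011011001011111011 = 2644357883

2644357883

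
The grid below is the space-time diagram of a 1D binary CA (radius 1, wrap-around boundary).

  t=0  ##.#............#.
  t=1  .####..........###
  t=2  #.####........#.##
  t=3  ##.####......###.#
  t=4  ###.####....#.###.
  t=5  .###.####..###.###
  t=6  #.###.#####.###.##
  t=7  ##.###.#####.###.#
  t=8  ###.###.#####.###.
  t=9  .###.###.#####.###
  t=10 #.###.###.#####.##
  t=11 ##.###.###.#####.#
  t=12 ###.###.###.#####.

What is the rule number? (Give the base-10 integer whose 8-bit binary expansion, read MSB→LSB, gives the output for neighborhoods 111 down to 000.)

  nb ###: next=#  (t=1,i=2, bit7=1)
  nb ##.: next=#  (t=0,i=1, bit6=1)
  nb #.#: next=#  (t=0,i=2, bit5=1)
  nb #..: next=#  (t=0,i=4, bit4=1)
  nb .##: next=.  (t=0,i=0, bit3=0)
  nb .#.: next=#  (t=0,i=3, bit2=1)
  nb ..#: next=#  (t=0,i=15, bit1=1)
  nb ...: next=.  (t=0,i=5, bit0=0)
  bits 11110110 = 246

246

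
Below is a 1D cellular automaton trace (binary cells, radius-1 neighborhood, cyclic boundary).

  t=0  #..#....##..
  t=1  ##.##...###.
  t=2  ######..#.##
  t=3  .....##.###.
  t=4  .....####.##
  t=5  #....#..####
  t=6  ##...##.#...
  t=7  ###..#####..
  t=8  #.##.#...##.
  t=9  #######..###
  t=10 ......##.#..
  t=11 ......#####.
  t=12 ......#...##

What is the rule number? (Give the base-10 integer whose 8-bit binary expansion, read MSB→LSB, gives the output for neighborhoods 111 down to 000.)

  ###|.  b7=0 t=1,i=9
  ##.|#  b6=1 t=0,i=9
  #.#|#  b5=1 t=1,i=2
  #..|#  b4=1 t=0,i=1
  .##|#  b3=1 t=0,i=8
  .#.|#  b2=1 t=0,i=0
  ..#|.  b1=0 t=0,i=2
  ...|.  b0=0 t=0,i=5
  bits 01111100 = 124

124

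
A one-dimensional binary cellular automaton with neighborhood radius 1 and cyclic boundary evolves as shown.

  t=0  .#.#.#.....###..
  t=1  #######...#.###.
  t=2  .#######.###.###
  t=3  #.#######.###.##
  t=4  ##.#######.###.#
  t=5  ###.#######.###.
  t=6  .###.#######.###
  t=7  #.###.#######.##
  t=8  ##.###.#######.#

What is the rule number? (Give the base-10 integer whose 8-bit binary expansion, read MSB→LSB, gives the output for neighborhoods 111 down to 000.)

246

  ###|#  b7=1 t=0,i=12
  ##.|#  b6=1 t=0,i=13
  #.#|#  b5=1 t=0,i=2
  #..|#  b4=1 t=0,i=6
  .##|.  b3=0 t=0,i=11
  .#.|#  b2=1 t=0,i=1
  ..#|#  b1=1 t=0,i=0
  ...|.  b0=0 t=0,i=7
  bits 11110110 = 246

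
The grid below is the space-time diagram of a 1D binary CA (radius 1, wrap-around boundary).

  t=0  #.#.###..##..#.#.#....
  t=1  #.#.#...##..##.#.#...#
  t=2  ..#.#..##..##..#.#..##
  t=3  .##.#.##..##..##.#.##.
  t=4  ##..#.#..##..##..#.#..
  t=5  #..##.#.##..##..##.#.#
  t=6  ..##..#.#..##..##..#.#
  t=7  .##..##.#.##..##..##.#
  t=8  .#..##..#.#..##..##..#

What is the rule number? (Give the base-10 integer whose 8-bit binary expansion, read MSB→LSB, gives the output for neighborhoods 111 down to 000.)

14

  ### -> .   bit 7 = 0  t=0,i=5
  ##. -> .   bit 6 = 0  t=0,i=6
  #.# -> .   bit 5 = 0  t=0,i=1
  #.. -> .   bit 4 = 0  t=0,i=7
  .## -> #   bit 3 = 1  t=0,i=4
  .#. -> #   bit 2 = 1  t=0,i=0
  ..# -> #   bit 1 = 1  t=0,i=8
  ... -> .   bit 0 = 0  t=0,i=19
  bits 00001110 = 14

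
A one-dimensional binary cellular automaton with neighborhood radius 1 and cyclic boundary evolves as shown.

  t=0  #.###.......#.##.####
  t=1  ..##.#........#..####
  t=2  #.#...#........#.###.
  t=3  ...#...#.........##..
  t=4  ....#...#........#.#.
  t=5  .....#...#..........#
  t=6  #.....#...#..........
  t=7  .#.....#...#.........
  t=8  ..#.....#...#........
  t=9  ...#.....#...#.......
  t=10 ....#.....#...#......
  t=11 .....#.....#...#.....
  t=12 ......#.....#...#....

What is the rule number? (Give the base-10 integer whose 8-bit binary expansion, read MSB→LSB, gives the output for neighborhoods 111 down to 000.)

152

  [7] ### => #  t=0,i=3
  [6] ##. => .  t=0,i=0
  [5] #.# => .  t=0,i=1
  [4] #.. => #  t=0,i=5
  [3] .## => #  t=0,i=2
  [2] .#. => .  t=0,i=12
  [1] ..# => .  t=0,i=11
  [0] ... => .  t=0,i=6
  bits 10011000 = 152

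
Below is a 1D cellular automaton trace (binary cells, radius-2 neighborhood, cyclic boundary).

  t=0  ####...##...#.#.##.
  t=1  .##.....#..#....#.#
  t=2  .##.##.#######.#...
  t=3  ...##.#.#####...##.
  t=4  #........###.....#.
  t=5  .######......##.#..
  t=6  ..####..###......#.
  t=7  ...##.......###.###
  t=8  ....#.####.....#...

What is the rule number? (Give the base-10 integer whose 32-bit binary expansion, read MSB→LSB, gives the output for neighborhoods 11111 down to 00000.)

3360002837

  ##### -> #   bit 31 = 1  t=2,i=9
  ####. -> #   bit 30 = 1  t=0,i=2
  ###.# -> .   bit 29 = 0  t=2,i=13
  ###.. -> .   bit 28 = 0  t=0,i=3
  ##.## -> #   bit 27 = 1  t=0,i=18
  ##.#. -> .   bit 26 = 0  t=2,i=14
  ##..# -> .   bit 25 = 0  t=6,i=6
  ##... -> .   bit 24 = 0  t=0,i=4
  #.### -> .   bit 23 = 0  t=0,i=0
  #.##. -> #   bit 22 = 1  t=0,i=16
  #.#.# -> .   bit 21 = 0  t=0,i=14
  #.#.. -> .   bit 20 = 0  t=2,i=15
  #..## -> .   bit 19 = 0  t=6,i=7
  #..#. -> #   bit 18 = 1  t=1,i=10
  #...# -> .   bit 17 = 0  t=0,i=5
  #.... -> #   bit 16 = 1  t=1,i=4
  .#### -> #   bit 15 = 1  t=0,i=1
  .###. -> .   bit 14 = 0  t=4,i=10
  .##.# -> .   bit 13 = 0  t=0,i=17
  .##.. -> #   bit 12 = 1  t=0,i=8
  .#.## -> .   bit 11 = 0  t=0,i=15
  .#.#. -> .   bit 10 = 0  t=0,i=13
  .#..# -> #   bit 9 = 1  t=1,i=9
  .#... -> #   bit 8 = 1  t=1,i=12
  ..### -> .   bit 7 = 0  t=4,i=9
  ..##. -> .   bit 6 = 0  t=0,i=7
  ..#.# -> .   bit 5 = 0  t=0,i=12
  ..#.. -> #   bit 4 = 1  t=1,i=8
  ...## -> .   bit 3 = 0  t=0,i=6
  ...#. -> #   bit 2 = 1  t=0,i=11
  ....# -> .   bit 1 = 0  t=1,i=6
  ..... -> #   bit 0 = 1  t=1,i=5
  bits 11001000010001011001001100010101 = 3360002837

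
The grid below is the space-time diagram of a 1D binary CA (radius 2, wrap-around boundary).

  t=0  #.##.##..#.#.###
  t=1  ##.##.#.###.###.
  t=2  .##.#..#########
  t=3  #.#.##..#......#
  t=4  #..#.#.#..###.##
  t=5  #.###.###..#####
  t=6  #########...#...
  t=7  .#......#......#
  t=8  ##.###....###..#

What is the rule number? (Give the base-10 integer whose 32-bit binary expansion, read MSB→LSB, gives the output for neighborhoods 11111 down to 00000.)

  nb #####: next=.  (t=2,i=9, bit31=0)
  nb ####.: next=.  (t=0,i=15, bit30=0)
  nb ###.#: next=#  (t=0,i=0, bit29=1)
  nb ###..: next=#  (t=4,i=0, bit28=1)
  nb ##.##: next=#  (t=0,i=1, bit27=1)
  nb ##.#.: next=.  (t=1,i=5, bit26=0)
  nb ##..#: next=.  (t=0,i=7, bit25=0)
  nb ##...: next=.  (t=6,i=9, bit24=0)
  nb #.###: next=#  (t=0,i=13, bit23=1)
  nb #.##.: next=.  (t=0,i=2, bit22=0)
  nb #.#.#: next=.  (t=0,i=11, bit21=0)
  nb #.#..: next=#  (t=2,i=4, bit20=1)
  nb #..##: next=.  (t=2,i=6, bit19=0)
  nb #..#.: next=#  (t=0,i=8, bit18=1)
  nb #...#: next=.  (t=6,i=10, bit17=0)
  nb #....: next=#  (t=3,i=10, bit16=1)
  nb .####: next=#  (t=0,i=14, bit15=1)
  nb .###.: next=#  (t=1,i=9, bit14=1)
  nb .##.#: next=#  (t=0,i=3, bit13=1)
  nb .##..: next=#  (t=0,i=6, bit12=1)
  nb .#.##: next=#  (t=0,i=12, bit11=1)
  nb .#.#.: next=#  (t=0,i=10, bit10=1)
  nb .#..#: next=#  (t=2,i=5, bit9=1)
  nb .#...: next=.  (t=3,i=9, bit8=0)
  nb ..###: next=.  (t=2,i=7, bit7=0)
  nb ..##.: next=#  (t=3,i=15, bit6=1)
  nb ..#.#: next=#  (t=0,i=9, bit5=1)
  nb ..#..: next=.  (t=3,i=8, bit4=0)
  nb ...##: next=#  (t=3,i=14, bit3=1)
  nb ...#.: next=.  (t=6,i=11, bit2=0)
  nb ....#: next=.  (t=3,i=13, bit1=0)
  nb .....: next=#  (t=3,i=11, bit0=1)
  bits 00111000100101011111111001101001 = 949354089

949354089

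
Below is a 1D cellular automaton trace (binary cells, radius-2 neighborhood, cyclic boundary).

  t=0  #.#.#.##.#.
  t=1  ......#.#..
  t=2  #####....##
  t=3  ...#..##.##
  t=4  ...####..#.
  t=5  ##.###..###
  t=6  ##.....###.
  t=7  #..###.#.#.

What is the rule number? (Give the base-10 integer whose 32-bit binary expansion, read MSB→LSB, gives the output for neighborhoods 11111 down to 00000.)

  nb #####: next=.  (t=2,i=0, bit31=0)
  nb ####.: next=#  (t=2,i=3, bit30=1)
  nb ###.#: next=#  (t=5,i=1, bit29=1)
  nb ###..: next=.  (t=2,i=4, bit28=0)
  nb ##.##: next=.  (t=3,i=8, bit27=0)
  nb ##.#.: next=#  (t=0,i=8, bit26=1)
  nb ##..#: next=.  (t=4,i=7, bit25=0)
  nb ##...: next=.  (t=2,i=5, bit24=0)
  nb #.###: next=.  (t=5,i=3, bit23=0)
  nb #.##.: next=#  (t=0,i=6, bit22=1)
  nb #.#.#: next=.  (t=0,i=0, bit21=0)
  nb #.#..: next=.  (t=1,i=8, bit20=0)
  nb #..##: next=#  (t=3,i=5, bit19=1)
  nb #..#.: next=#  (t=4,i=8, bit18=1)
  nb #...#: next=.  (t=3,i=1, bit17=0)
  nb #....: next=#  (t=1,i=10, bit16=1)
  nb .####: next=#  (t=2,i=10, bit15=1)
  nb .###.: next=.  (t=5,i=4, bit14=0)
  nb .##.#: next=.  (t=0,i=7, bit13=0)
  nb .##..: next=.  (t=3,i=10, bit12=0)
  nb .#.##: next=.  (t=0,i=5, bit11=0)
  nb .#.#.: next=.  (t=0,i=1, bit10=0)
  nb .#..#: next=#  (t=3,i=4, bit9=1)
  nb .#...: next=#  (t=1,i=9, bit8=1)
  nb ..###: next=#  (t=2,i=9, bit7=1)
  nb ..##.: next=#  (t=3,i=6, bit6=1)
  nb ..#.#: next=.  (t=1,i=6, bit5=0)
  nb ..#..: next=#  (t=3,i=3, bit4=1)
  nb ...##: next=.  (t=2,i=8, bit3=0)
  nb ...#.: next=.  (t=1,i=5, bit2=0)
  nb ....#: next=#  (t=1,i=4, bit1=1)
  nb .....: next=#  (t=1,i=0, bit0=1)
  bits 01100100010011011000001111010011 = 1682801619

1682801619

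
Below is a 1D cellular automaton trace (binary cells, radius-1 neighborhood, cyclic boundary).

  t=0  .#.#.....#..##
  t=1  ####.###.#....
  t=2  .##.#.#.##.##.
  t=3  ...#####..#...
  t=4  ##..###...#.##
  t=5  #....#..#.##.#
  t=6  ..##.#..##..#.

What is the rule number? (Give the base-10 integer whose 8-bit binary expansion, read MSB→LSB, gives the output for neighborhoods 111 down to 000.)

  ### -> #   bit 7 = 1  t=1,i=1
  ##. -> .   bit 6 = 0  t=0,i=13
  #.# -> #   bit 5 = 1  t=0,i=0
  #.. -> .   bit 4 = 0  t=0,i=4
  .## -> .   bit 3 = 0  t=0,i=12
  .#. -> #   bit 2 = 1  t=0,i=1
  ..# -> .   bit 1 = 0  t=0,i=8
  ... -> #   bit 0 = 1  t=0,i=5
  bits 10100101 = 165

165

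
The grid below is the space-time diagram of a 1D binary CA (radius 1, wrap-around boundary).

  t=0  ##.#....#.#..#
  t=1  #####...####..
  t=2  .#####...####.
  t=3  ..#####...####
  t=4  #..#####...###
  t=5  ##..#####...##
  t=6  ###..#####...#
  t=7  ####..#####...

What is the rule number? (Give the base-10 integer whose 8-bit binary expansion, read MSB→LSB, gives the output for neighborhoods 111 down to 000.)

  nb ###: next=#  (t=0,i=0, bit7=1)
  nb ##.: next=#  (t=0,i=1, bit6=1)
  nb #.#: next=#  (t=0,i=2, bit5=1)
  nb #..: next=#  (t=0,i=4, bit4=1)
  nb .##: next=.  (t=0,i=13, bit3=0)
  nb .#.: next=#  (t=0,i=3, bit2=1)
  nb ..#: next=.  (t=0,i=7, bit1=0)
  nb ...: next=.  (t=0,i=5, bit0=0)
  bits 11110100 = 244

244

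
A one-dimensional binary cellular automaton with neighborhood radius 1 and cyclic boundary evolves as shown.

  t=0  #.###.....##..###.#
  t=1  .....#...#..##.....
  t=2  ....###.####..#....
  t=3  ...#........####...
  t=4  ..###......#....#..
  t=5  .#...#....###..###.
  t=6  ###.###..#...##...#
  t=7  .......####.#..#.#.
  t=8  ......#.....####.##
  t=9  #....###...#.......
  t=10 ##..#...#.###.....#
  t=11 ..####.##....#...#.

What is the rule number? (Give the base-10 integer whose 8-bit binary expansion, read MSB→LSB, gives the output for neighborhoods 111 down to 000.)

22

  nb ###: next=.  (t=0,i=3, bit7=0)
  nb ##.: next=.  (t=0,i=0, bit6=0)
  nb #.#: next=.  (t=0,i=1, bit5=0)
  nb #..: next=#  (t=0,i=5, bit4=1)
  nb .##: next=.  (t=0,i=2, bit3=0)
  nb .#.: next=#  (t=1,i=5, bit2=1)
  nb ..#: next=#  (t=0,i=9, bit1=1)
  nb ...: next=.  (t=0,i=6, bit0=0)
  bits 00010110 = 22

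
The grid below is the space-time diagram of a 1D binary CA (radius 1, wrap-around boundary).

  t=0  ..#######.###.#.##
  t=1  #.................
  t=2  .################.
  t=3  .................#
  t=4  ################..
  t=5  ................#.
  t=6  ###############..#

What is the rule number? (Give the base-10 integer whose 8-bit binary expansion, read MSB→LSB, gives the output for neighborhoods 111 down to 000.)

17

  nb ###: next=.  (t=0,i=3, bit7=0)
  nb ##.: next=.  (t=0,i=8, bit6=0)
  nb #.#: next=.  (t=0,i=9, bit5=0)
  nb #..: next=#  (t=0,i=0, bit4=1)
  nb .##: next=.  (t=0,i=2, bit3=0)
  nb .#.: next=.  (t=0,i=14, bit2=0)
  nb ..#: next=.  (t=0,i=1, bit1=0)
  nb ...: next=#  (t=1,i=2, bit0=1)
  bits 00010001 = 17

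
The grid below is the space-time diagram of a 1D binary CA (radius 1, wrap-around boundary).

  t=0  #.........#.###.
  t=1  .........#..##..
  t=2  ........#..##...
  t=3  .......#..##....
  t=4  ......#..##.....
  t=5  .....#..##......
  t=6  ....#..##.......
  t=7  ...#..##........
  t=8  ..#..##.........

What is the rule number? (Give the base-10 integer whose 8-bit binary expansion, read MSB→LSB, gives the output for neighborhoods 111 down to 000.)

  [7] ### => #  t=0,i=13
  [6] ##. => .  t=0,i=14
  [5] #.# => .  t=0,i=11
  [4] #.. => .  t=0,i=1
  [3] .## => #  t=0,i=12
  [2] .#. => .  t=0,i=0
  [1] ..# => #  t=0,i=9
  [0] ... => .  t=0,i=2
  bits 10001010 = 138

138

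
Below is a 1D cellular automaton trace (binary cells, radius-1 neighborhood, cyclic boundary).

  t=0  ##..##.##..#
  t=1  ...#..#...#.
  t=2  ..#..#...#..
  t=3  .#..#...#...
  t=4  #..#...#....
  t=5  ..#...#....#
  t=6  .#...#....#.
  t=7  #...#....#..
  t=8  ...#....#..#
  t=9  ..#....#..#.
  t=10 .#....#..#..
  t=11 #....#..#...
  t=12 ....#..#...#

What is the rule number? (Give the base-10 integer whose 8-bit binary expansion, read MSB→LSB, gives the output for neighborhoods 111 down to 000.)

  ###|.  b7=0 t=0,i=0
  ##.|.  b6=0 t=0,i=1
  #.#|#  b5=1 t=0,i=6
  #..|.  b4=0 t=0,i=2
  .##|.  b3=0 t=0,i=4
  .#.|.  b2=0 t=1,i=3
  ..#|#  b1=1 t=0,i=3
  ...|.  b0=0 t=1,i=0
  bits 00100010 = 34

34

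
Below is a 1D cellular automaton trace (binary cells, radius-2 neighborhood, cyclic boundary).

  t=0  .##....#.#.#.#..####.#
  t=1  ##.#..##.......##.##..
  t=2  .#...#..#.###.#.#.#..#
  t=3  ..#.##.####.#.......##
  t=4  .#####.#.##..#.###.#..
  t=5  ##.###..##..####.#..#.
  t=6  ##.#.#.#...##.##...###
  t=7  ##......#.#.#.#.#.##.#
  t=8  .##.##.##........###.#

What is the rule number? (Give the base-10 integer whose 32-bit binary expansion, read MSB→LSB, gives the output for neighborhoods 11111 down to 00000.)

  #####|#  b31=1 t=4,i=3
  ####.|#  b30=1 t=0,i=18
  ###.#|#  b29=1 t=0,i=19
  ###..|#  b28=1 t=5,i=5
  ##.##|.  b27=0 t=1,i=17
  ##.#.|.  b26=0 t=0,i=20
  ##..#|.  b25=0 t=1,i=20
  ##...|#  b24=1 t=0,i=3
  #.###|#  b23=1 t=2,i=10
  #.##.|#  b22=1 t=0,i=1
  #.#.#|.  b21=0 t=0,i=9
  #.#..|.  b20=0 t=0,i=13
  #..##|#  b19=1 t=0,i=15
  #..#.|#  b18=1 t=2,i=7
  #...#|.  b17=0 t=2,i=3
  #....|.  b16=0 t=0,i=4
  .####|.  b15=0 t=0,i=17
  .###.|.  b14=0 t=2,i=11
  .##.#|#  b13=1 t=1,i=1
  .##..|.  b12=0 t=0,i=2
  .#.##|#  b11=1 t=0,i=0
  .#.#.|.  b10=0 t=0,i=8
  .#..#|.  b9=0 t=0,i=14
  .#...|#  b8=1 t=2,i=2
  ..###|#  b7=1 t=0,i=16
  ..##.|.  b6=0 t=1,i=0
  ..#.#|#  b5=1 t=0,i=7
  ..#..|#  b4=1 t=2,i=5
  ...##|#  b3=1 t=1,i=14
  ...#.|#  b2=1 t=0,i=6
  ....#|.  b1=0 t=0,i=5
  .....|#  b0=1 t=1,i=10
  bits 11110001110011000010100110111101 = 4056689085

4056689085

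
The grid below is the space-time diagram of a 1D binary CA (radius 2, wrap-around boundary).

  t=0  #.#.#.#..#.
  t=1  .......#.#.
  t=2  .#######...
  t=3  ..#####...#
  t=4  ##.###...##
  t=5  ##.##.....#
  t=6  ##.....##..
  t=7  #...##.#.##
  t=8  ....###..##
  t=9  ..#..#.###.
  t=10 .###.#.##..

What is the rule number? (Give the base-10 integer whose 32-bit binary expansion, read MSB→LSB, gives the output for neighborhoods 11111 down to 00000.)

3867730551

  #####|#  b31=1 t=2,i=3
  ####.|#  b30=1 t=2,i=6
  ###.#|#  b29=1 t=4,i=1
  ###..|.  b28=0 t=2,i=7
  ##.##|.  b27=0 t=4,i=2
  ##.#.|#  b26=1 t=7,i=6
  ##..#|#  b25=1 t=6,i=9
  ##...|.  b24=0 t=2,i=8
  #.###|#  b23=1 t=4,i=3
  #.##.|.  b22=0 t=5,i=3
  #.#.#|.  b21=0 t=0,i=0
  #.#..|.  b20=0 t=0,i=6
  #..##|#  b19=1 t=3,i=1
  #..#.|.  b18=0 t=0,i=8
  #...#|.  b17=0 t=3,i=8
  #....|.  b16=0 t=1,i=0
  .####|#  b15=1 t=2,i=2
  .###.|#  b14=1 t=4,i=4
  .##.#|#  b13=1 t=7,i=5
  .##..|.  b12=0 t=5,i=4
  .#.##|.  b11=0 t=7,i=8
  .#.#.|.  b10=0 t=0,i=1
  .#..#|#  b9=1 t=0,i=7
  .#...|.  b8=0 t=1,i=10
  ..###|.  b7=0 t=2,i=1
  ..##.|#  b6=1 t=6,i=0
  ..#.#|#  b5=1 t=0,i=9
  ..#..|#  b4=1 t=3,i=10
  ...##|.  b3=0 t=2,i=0
  ...#.|#  b2=1 t=1,i=6
  ....#|#  b1=1 t=1,i=5
  .....|#  b0=1 t=1,i=1
  bits 11100110100010001110001001110111 = 3867730551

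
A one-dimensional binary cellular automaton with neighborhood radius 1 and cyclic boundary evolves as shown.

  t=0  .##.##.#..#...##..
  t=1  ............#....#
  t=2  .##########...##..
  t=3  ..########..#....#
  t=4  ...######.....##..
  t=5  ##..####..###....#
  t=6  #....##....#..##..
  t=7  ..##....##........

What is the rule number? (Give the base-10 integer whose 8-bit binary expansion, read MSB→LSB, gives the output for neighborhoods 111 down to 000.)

129

  [7] ### => #  t=2,i=2
  [6] ##. => .  t=0,i=2
  [5] #.# => .  t=0,i=3
  [4] #.. => .  t=0,i=8
  [3] .## => .  t=0,i=1
  [2] .#. => .  t=0,i=7
  [1] ..# => .  t=0,i=0
  [0] ... => #  t=0,i=12
  bits 10000001 = 129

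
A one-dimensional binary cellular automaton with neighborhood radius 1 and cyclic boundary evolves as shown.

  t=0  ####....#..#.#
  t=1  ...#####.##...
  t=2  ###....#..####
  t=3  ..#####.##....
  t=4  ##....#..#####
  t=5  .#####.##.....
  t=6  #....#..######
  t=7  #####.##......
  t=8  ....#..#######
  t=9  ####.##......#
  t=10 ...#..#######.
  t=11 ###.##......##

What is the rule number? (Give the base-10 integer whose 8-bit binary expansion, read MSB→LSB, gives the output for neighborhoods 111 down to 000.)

83

  ### -> .   bit 7 = 0  t=0,i=0
  ##. -> #   bit 6 = 1  t=0,i=3
  #.# -> .   bit 5 = 0  t=0,i=12
  #.. -> #   bit 4 = 1  t=0,i=4
  .## -> .   bit 3 = 0  t=0,i=13
  .#. -> .   bit 2 = 0  t=0,i=8
  ..# -> #   bit 1 = 1  t=0,i=7
  ... -> #   bit 0 = 1  t=0,i=5
  bits 01010011 = 83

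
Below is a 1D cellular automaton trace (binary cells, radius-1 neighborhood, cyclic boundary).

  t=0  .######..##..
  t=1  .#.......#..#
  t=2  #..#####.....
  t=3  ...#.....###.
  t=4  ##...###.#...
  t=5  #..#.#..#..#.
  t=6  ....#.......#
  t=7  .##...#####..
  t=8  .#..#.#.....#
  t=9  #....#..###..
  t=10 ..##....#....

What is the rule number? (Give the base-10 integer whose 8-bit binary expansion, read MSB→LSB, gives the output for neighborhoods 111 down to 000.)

  ### -> .   bit 7 = 0  t=0,i=2
  ##. -> .   bit 6 = 0  t=0,i=6
  #.# -> #   bit 5 = 1  t=1,i=0
  #.. -> .   bit 4 = 0  t=0,i=7
  .## -> #   bit 3 = 1  t=0,i=1
  .#. -> .   bit 2 = 0  t=1,i=1
  ..# -> .   bit 1 = 0  t=0,i=0
  ... -> #   bit 0 = 1  t=0,i=12
  bits 00101001 = 41

41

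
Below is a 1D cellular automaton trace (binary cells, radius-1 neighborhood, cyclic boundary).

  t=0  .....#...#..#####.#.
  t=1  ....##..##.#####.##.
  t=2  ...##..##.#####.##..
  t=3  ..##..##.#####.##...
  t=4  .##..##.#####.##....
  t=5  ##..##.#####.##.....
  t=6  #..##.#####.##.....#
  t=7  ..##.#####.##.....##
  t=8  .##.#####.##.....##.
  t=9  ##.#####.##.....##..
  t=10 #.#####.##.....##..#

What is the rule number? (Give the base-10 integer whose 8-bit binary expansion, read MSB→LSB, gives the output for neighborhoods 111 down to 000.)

  ### -> #   bit 7 = 1  t=0,i=13
  ##. -> .   bit 6 = 0  t=0,i=16
  #.# -> #   bit 5 = 1  t=0,i=17
  #.. -> .   bit 4 = 0  t=0,i=6
  .## -> #   bit 3 = 1  t=0,i=12
  .#. -> #   bit 2 = 1  t=0,i=5
  ..# -> #   bit 1 = 1  t=0,i=4
  ... -> .   bit 0 = 0  t=0,i=0
  bits 10101110 = 174

174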